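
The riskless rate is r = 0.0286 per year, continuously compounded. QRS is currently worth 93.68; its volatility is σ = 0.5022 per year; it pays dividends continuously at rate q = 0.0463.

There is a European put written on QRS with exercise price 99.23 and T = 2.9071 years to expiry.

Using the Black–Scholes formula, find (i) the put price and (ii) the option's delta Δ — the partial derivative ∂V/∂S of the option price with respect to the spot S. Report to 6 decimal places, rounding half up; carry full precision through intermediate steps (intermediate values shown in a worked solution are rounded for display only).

price = 33.635984
Δ = -0.333697

σ√T = 0.5022·√2.9071 = 0.856262
d₁ = (ln(S/K) + (r−q+σ²/2)T) / (σ√T) = (ln(93.68/99.23) + (0.0286−0.0463+0.5022²/2)·2.9071) / 0.856262 = (-0.057556 + 0.315137) / 0.856262 = 0.300820
d₂ = d₁ − σ√T = 0.300820 − 0.856262 = -0.555442
e^{−rT} = 0.920219
e^{−qT} = 0.874067
N(−d₁) = 0.381776,  N(−d₂) = 0.710704
Put price V = K·e^{−rT}·N(−d₂) − S·e^{−qT}·N(−d₁) = 64.896760 − 31.260776 = 33.635984
Δ = −e^{−qT}·N(−d₁) = -0.333697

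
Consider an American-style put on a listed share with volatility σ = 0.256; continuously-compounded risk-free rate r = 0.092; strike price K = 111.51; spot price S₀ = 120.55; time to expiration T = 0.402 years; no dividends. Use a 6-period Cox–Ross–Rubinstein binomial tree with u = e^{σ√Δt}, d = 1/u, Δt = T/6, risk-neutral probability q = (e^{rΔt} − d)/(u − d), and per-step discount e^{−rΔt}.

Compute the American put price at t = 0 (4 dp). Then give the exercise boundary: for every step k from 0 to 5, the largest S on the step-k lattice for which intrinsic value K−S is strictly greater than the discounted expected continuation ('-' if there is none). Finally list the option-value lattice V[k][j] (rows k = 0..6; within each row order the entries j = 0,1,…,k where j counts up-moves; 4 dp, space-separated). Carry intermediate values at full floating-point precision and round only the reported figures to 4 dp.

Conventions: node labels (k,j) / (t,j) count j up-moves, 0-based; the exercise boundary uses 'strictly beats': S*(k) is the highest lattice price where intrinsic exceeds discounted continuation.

params: Δt=0.06700 u=1.06851 d=0.93588 q=0.53006 e^(-rΔt)=0.99385
t_6 payoffs: 30.5074 19.0285 5.9228 0.0000 0.0000 0.0000 0.0000
t_5: node(5,0) S=86.5520 payoff=24.9580 vs cont=24.2728 → 24.9580 [stop]  node(5,1) S=98.8173 payoff=12.6927 vs cont=12.0075 → 12.6927 [stop]  node(5,2) S=112.8208 payoff=0.0000 vs cont=2.7663 → 2.7663 [wait]  node(5,3) S=128.8087 payoff=0.0000 vs cont=0.0000 → 0.0000 [wait]  node(5,4) S=147.0623 payoff=0.0000 vs cont=0.0000 → 0.0000 [wait]  node(5,5) S=167.9027 payoff=0.0000 vs cont=0.0000 → 0.0000 [wait]  ⇒ S*(5)=98.8173
t_4: node(4,0) S=92.4815 payoff=19.0285 vs cont=18.3433 → 19.0285 [stop]  node(4,1) S=105.5872 payoff=5.9228 vs cont=7.3854 → 7.3854 [wait]  node(4,2) S=120.5500 payoff=0.0000 vs cont=1.2920 → 1.2920 [wait]  node(4,3) S=137.6332 payoff=0.0000 vs cont=0.0000 → 0.0000 [wait]  node(4,4) S=157.1374 payoff=0.0000 vs cont=0.0000 → 0.0000 [wait]  ⇒ S*(4)=92.4815
t_3: node(3,0) S=98.8173 payoff=12.6927 vs cont=12.7780 → 12.7780 [wait]  node(3,1) S=112.8208 payoff=0.0000 vs cont=4.1300 → 4.1300 [wait]  node(3,2) S=128.8087 payoff=0.0000 vs cont=0.6034 → 0.6034 [wait]  node(3,3) S=147.0623 payoff=0.0000 vs cont=0.0000 → 0.0000 [wait]  ⇒ S*(3)=-
t_2: node(2,0) S=105.5872 payoff=5.9228 vs cont=8.1437 → 8.1437 [wait]  node(2,1) S=120.5500 payoff=0.0000 vs cont=2.2468 → 2.2468 [wait]  node(2,2) S=137.6332 payoff=0.0000 vs cont=0.2818 → 0.2818 [wait]  ⇒ S*(2)=-
t_1: node(1,0) S=112.8208 payoff=0.0000 vs cont=4.9871 → 4.9871 [wait]  node(1,1) S=128.8087 payoff=0.0000 vs cont=1.1978 → 1.1978 [wait]  ⇒ S*(1)=-
t_0: node(0,0) S=120.5500 payoff=0.0000 vs cont=2.9603 → 2.9603 [wait]  ⇒ S*(0)=-

price = 2.9603
boundary = - - - - 92.4815 98.8173
tree:
2.9603
4.9871 1.1978
8.1437 2.2468 0.2818
12.7780 4.1300 0.6034 0.0000
19.0285 7.3854 1.2920 0.0000 0.0000
24.9580 12.6927 2.7663 0.0000 0.0000 0.0000
30.5074 19.0285 5.9228 0.0000 0.0000 0.0000 0.0000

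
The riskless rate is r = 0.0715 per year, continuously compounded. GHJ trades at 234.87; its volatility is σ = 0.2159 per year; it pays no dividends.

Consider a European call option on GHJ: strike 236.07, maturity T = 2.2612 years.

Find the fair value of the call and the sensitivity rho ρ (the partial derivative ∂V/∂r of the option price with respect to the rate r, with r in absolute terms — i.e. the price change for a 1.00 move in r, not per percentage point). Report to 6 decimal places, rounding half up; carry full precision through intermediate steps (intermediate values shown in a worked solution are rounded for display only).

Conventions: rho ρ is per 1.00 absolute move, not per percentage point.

σ√T = 0.2159·√2.2612 = 0.324655
d₁ = (ln(S/K) + (r+σ²/2)T) / (σ√T) = (ln(234.87/236.07) + (0.0715+0.2159²/2)·2.2612) / 0.324655 = (-0.005096 + 0.214376) / 0.324655 = 0.644623
d₂ = d₁ − σ√T = 0.644623 − 0.324655 = 0.319968
e^{−rT} = 0.850717
N(d₁) = 0.740414,  N(d₂) = 0.625504
Call price V = S·N(d₁) − K·e^{−rT}·N(d₂) = 173.901079 − 125.619114 = 48.281964
ρ = K·T·e^{−rT}·N(d₂) = 284.049941

price = 48.281964
ρ = 284.049941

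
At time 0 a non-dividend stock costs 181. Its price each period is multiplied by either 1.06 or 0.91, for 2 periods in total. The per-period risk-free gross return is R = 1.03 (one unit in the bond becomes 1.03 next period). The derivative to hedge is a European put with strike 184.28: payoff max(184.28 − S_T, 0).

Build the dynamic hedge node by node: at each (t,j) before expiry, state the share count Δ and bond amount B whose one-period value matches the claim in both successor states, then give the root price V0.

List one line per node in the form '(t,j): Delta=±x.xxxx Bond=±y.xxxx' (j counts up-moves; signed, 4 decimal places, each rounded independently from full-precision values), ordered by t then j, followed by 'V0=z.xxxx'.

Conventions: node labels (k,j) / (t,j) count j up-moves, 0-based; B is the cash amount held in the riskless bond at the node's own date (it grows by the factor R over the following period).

(0,0): Delta=-0.4538 Bond=86.3626
(1,0): Delta=-1.0000 Bond=178.9126
(1,1): Delta=-0.3366 Bond=66.4637
V0=4.2188

No-arbitrage ⇒ martingale measure with p* = (R−d)/(u−d) = 0.8000.
Expiry values: V(2,0)=34.3939, V(2,1)=9.6874, V(2,2)=0.0000
(1,0): S=164.7100. Δ = (V_up−V_dn)/(S_up−S_dn) = (9.6874−34.3939)/(174.5926−149.8861) = -1.0000. V = [p*·9.6874 + (1−p*)·34.3939]/1.03 = 14.2026. B = V − Δ·S = 178.9126.
(1,1): S=191.8600. Δ = (V_up−V_dn)/(S_up−S_dn) = (0.0000−9.6874)/(203.3716−174.5926) = -0.3366. V = [p*·0.0000 + (1−p*)·9.6874]/1.03 = 1.8810. B = V − Δ·S = 66.4637.
(0,0): S=181.0000. Δ = (V_up−V_dn)/(S_up−S_dn) = (1.8810−14.2026)/(191.8600−164.7100) = -0.4538. V = [p*·1.8810 + (1−p*)·14.2026]/1.03 = 4.2188. B = V − Δ·S = 86.3626.
Check: Δ(0,0)·S0 + B(0,0) = 4.2188 = V0.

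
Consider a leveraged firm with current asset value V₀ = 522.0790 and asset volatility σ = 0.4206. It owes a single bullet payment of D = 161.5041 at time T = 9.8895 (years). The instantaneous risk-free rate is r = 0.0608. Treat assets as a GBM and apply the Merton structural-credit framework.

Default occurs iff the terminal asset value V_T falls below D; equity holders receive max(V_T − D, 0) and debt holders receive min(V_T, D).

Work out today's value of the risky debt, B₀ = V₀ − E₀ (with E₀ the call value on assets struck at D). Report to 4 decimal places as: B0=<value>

B0=78.3480

With assets at 522.0790 and a single debt payment of 161.5041 at 9.8895 years:
d₁ = [ln(V₀/D) + (r + σ²/2)T] / (σ√T)
   = [ln(522.0790/161.5041) + (0.0608 + 0.5·0.4206²)·9.8895] / (0.4206·√9.8895)
   = [1.173288 + 1.476029] / 1.322685 = 2.002985
d₂ = d₁ − σ√T = 2.002985 − 1.322685 = 0.680300
N(d₁) = 0.977411,  N(d₂) = 0.751843,  e^(−rT) = 0.548109
E₀ = V₀·N(d₁) − D·e^(−rT)·N(d₂)
   = 522.0790·0.977411 − 161.5041·0.548109·0.751843 = 443.731046
B₀ = V₀ − E₀ = 522.0790 − 443.731046 = 78.347954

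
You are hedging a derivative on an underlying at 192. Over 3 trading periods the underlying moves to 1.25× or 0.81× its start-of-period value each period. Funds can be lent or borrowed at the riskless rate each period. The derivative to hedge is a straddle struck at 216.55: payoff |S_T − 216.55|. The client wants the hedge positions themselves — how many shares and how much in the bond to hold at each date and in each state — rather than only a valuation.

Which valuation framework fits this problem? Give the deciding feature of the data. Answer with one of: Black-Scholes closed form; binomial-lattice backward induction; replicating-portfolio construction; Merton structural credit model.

Key observation: the task asks for the hedge itself — share and bond holdings at every node of the 3-period tree on spot 192 with factors 1.25/0.81 — which is exactly what the replicating-portfolio construction produces.

framework: replicating-portfolio construction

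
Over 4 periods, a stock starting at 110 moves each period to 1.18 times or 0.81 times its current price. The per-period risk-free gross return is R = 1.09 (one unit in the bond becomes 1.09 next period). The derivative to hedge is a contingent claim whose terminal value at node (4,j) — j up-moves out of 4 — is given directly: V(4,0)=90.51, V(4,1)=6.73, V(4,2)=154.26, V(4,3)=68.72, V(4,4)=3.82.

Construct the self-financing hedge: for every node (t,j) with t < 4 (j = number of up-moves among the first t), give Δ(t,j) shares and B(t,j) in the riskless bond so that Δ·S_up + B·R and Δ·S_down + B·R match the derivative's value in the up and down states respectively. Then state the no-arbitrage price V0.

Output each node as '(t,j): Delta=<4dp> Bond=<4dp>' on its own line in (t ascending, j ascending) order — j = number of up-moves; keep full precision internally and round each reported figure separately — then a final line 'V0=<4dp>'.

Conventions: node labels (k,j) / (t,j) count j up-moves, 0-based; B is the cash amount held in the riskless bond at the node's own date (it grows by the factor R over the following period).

Arbitrage-free pricing uses the up-move probability p* = (R−d)/(u−d) = 0.7568, discounting each step at R = 1.09.
Terminal payoffs: V(4,0)=90.5100, V(4,1)=6.7300, V(4,2)=154.2600, V(4,3)=68.7200, V(4,4)=3.8200
Node (3,0) S=58.4585: V=(p*·6.7300+(1−p*)·90.5100)/1.09=24.8706; Δ=(6.7300−90.5100)/(68.9810−47.3514)=-3.8734; B=V−Δ·S=251.3030
Node (3,1) S=85.1618: V=(p*·154.2600+(1−p*)·6.7300)/1.09=108.6003; Δ=(154.2600−6.7300)/(100.4909−68.9810)=4.6820; B=V−Δ·S=-290.1294
Node (3,2) S=124.0628: V=(p*·68.7200+(1−p*)·154.2600)/1.09=82.1349; Δ=(68.7200−154.2600)/(146.3942−100.4909)=-1.8635; B=V−Δ·S=313.3241
Node (3,3) S=180.7335: V=(p*·3.8200+(1−p*)·68.7200)/1.09=17.9876; Δ=(3.8200−68.7200)/(213.2656−146.3942)=-0.9705; B=V−Δ·S=193.3930
Node (2,0) S=72.1710: V=(p*·108.6003+(1−p*)·24.8706)/1.09=80.9483; Δ=(108.6003−24.8706)/(85.1618−58.4585)=3.1356; B=V−Δ·S=-145.3483
Node (2,1) S=105.1380: V=(p*·82.1349+(1−p*)·108.6003)/1.09=81.2591; Δ=(82.1349−108.6003)/(124.0628−85.1618)=-0.6803; B=V−Δ·S=152.7872
Node (2,2) S=153.1640: V=(p*·17.9876+(1−p*)·82.1349)/1.09=30.8174; Δ=(17.9876−82.1349)/(180.7335−124.0628)=-1.1319; B=V−Δ·S=204.1885
Node (1,0) S=89.1000: V=(p*·81.2591+(1−p*)·80.9483)/1.09=74.4803; Δ=(81.2591−80.9483)/(105.1380−72.1710)=0.0094; B=V−Δ·S=73.6402
Node (1,1) S=129.8000: V=(p*·30.8174+(1−p*)·81.2591)/1.09=39.5294; Δ=(30.8174−81.2591)/(153.1640−105.1380)=-1.0503; B=V−Δ·S=175.8582
Node (0,0) S=110.0000: V=(p*·39.5294+(1−p*)·74.4803)/1.09=44.0651; Δ=(39.5294−74.4803)/(129.8000−89.1000)=-0.8587; B=V−Δ·S=138.5269
As a check, the time-0 holding Δ(0,0)·S0 + B(0,0) comes to 44.0651 — exactly V0.

(0,0): Delta=-0.8587 Bond=138.5269
(1,0): Delta=0.0094 Bond=73.6402
(1,1): Delta=-1.0503 Bond=175.8582
(2,0): Delta=3.1356 Bond=-145.3483
(2,1): Delta=-0.6803 Bond=152.7872
(2,2): Delta=-1.1319 Bond=204.1885
(3,0): Delta=-3.8734 Bond=251.3030
(3,1): Delta=4.6820 Bond=-290.1294
(3,2): Delta=-1.8635 Bond=313.3241
(3,3): Delta=-0.9705 Bond=193.3930
V0=44.0651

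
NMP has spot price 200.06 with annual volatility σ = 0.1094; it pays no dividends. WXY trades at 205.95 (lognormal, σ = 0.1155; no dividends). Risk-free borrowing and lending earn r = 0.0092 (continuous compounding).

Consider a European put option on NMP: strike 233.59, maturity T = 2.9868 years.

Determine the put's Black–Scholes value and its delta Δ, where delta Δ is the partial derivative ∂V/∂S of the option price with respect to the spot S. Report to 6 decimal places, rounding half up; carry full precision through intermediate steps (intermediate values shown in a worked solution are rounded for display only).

σ√T = 0.1094·√2.9868 = 0.189069
d₁ = (ln(S/K) + (r+σ²/2)T) / (σ√T) = (ln(200.06/233.59) + (0.0092+0.1094²/2)·2.9868) / 0.189069 = (-0.154950 + 0.045352) / 0.189069 = -0.579672
d₂ = d₁ − σ√T = -0.579672 − 0.189069 = -0.768741
e^{−rT} = 0.972896
N(−d₁) = 0.718932,  N(−d₂) = 0.778976
Put price V = K·e^{−rT}·N(−d₂) − S·N(−d₁) = 177.029152 − 143.829549 = 33.199603
Δ = −N(−d₁) = -0.718932

price = 33.199603
Δ = -0.718932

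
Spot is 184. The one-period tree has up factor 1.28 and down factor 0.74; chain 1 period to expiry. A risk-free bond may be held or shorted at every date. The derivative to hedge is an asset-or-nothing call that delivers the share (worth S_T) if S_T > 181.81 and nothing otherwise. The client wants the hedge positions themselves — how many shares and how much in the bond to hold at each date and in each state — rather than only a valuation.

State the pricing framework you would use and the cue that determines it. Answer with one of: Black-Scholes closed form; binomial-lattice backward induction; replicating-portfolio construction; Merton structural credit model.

Key observation: a price alone would not answer the question — the per-node share/bond construction on the spot-184, 1.28/0.74 tree is required, and only the replicating-portfolio method yields it.

framework: replicating-portfolio construction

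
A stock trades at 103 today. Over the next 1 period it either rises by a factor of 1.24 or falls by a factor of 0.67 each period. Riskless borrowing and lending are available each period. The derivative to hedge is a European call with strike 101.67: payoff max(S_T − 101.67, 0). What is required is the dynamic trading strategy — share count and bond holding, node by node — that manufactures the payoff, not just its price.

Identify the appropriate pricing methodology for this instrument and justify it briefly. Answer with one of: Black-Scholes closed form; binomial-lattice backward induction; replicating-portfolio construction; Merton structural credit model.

Key observation: the task asks for the hedge itself — share and bond holdings at every node of the 1-period tree on spot 103 with factors 1.24/0.67 — which is exactly what the replicating-portfolio construction produces.

framework: replicating-portfolio construction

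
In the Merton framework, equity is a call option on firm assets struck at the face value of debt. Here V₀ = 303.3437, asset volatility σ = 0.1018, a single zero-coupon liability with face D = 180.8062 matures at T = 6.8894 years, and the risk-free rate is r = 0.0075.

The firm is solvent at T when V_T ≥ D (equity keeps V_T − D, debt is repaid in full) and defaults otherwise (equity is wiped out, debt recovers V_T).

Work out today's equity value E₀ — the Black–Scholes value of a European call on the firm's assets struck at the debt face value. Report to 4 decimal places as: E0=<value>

With assets at 303.3437 and a single debt payment of 180.8062 at 6.8894 years:
d₁ = [ln(V₀/D) + (r + σ²/2)T] / (σ√T)
   = [ln(303.3437/180.8062) + (0.0075 + 0.5·0.1018²)·6.8894] / (0.1018·√6.8894)
   = [0.517441 + 0.087369] / 0.267201 = 2.263498
d₂ = d₁ − σ√T = 2.263498 − 0.267201 = 1.996297
N(d₁) = 0.988197,  N(d₂) = 0.977049,  e^(−rT) = 0.949642
E₀ = V₀·N(d₁) − D·e^(−rT)·N(d₂)
   = 303.3437·0.988197 − 180.8062·0.949642·0.977049 = 132.003054

E0=132.0031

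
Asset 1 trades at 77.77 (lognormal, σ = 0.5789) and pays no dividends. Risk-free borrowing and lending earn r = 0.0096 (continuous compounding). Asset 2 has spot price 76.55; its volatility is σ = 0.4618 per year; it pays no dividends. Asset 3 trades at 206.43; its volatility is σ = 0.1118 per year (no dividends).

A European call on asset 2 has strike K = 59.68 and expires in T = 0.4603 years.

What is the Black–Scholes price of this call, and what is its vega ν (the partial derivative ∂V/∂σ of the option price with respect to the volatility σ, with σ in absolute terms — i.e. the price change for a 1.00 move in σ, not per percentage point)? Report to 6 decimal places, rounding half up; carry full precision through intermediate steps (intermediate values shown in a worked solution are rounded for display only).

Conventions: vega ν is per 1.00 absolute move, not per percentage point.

σ√T = 0.4618·√0.4603 = 0.313310
d₁ = (ln(S/K) + (r+σ²/2)T) / (σ√T) = (ln(76.55/59.68) + (0.0096+0.4618²/2)·0.4603) / 0.313310 = (0.248947 + 0.053500) / 0.313310 = 0.965330
d₂ = d₁ − σ√T = 0.965330 − 0.313310 = 0.652020
e^{−rT} = 0.995591
N(d₁) = 0.832810,  N(d₂) = 0.742806
Call price V = S·N(d₁) − K·e^{−rT}·N(d₂) = 63.751623 − 44.135193 = 19.616431
φ(d₁) = (1/√(2π))·e^{−d₁²/2} = 0.250356
ν = S·φ(d₁)·√T = 13.002429

price = 19.616431
ν = 13.002429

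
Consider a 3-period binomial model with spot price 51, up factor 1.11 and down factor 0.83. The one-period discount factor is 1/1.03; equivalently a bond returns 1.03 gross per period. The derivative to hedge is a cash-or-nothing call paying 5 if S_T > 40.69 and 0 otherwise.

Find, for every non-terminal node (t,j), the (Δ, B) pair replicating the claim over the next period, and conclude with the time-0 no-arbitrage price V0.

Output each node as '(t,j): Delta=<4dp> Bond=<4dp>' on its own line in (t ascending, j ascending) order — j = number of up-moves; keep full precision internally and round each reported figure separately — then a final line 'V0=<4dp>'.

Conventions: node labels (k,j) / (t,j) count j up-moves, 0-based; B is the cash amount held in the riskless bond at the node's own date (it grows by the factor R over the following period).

Risk-neutral probability p* = (R−d)/(u−d) = (1.03−0.83)/(1.11−0.83) = 0.7143.
At maturity the claim pays: V(3,0)=0.0000, V(3,1)=0.0000, V(3,2)=5.0000, V(3,3)=5.0000
(2,0): S=35.1339. Δ = (V_up−V_dn)/(S_up−S_dn) = (0.0000−0.0000)/(38.9986−29.1611) = 0.0000. V = [p*·0.0000 + (1−p*)·0.0000]/1.03 = 0.0000. B = V − Δ·S = 0.0000.
(2,1): S=46.9863. Δ = (V_up−V_dn)/(S_up−S_dn) = (5.0000−0.0000)/(52.1548−38.9986) = 0.3800. V = [p*·5.0000 + (1−p*)·0.0000]/1.03 = 3.4674. B = V − Δ·S = -14.3897.
(2,2): S=62.8371. Δ = (V_up−V_dn)/(S_up−S_dn) = (5.0000−5.0000)/(69.7492−52.1548) = 0.0000. V = [p*·5.0000 + (1−p*)·5.0000]/1.03 = 4.8544. B = V − Δ·S = 4.8544.
(1,0): S=42.3300. Δ = (V_up−V_dn)/(S_up−S_dn) = (3.4674−0.0000)/(46.9863−35.1339) = 0.2925. V = [p*·3.4674 + (1−p*)·0.0000]/1.03 = 2.4046. B = V − Δ·S = -9.9790.
(1,1): S=56.6100. Δ = (V_up−V_dn)/(S_up−S_dn) = (4.8544−3.4674)/(62.8371−46.9863) = 0.0875. V = [p*·4.8544 + (1−p*)·3.4674]/1.03 = 4.3282. B = V − Δ·S = -0.6252.
(0,0): S=51.0000. Δ = (V_up−V_dn)/(S_up−S_dn) = (4.3282−2.4046)/(56.6100−42.3300) = 0.1347. V = [p*·4.3282 + (1−p*)·2.4046]/1.03 = 3.6686. B = V − Δ·S = -3.2017.
Verification: the root portfolio costs Δ(0,0)·S0 + B(0,0) = 3.6686, matching V0.

(0,0): Delta=0.1347 Bond=-3.2017
(1,0): Delta=0.2925 Bond=-9.9790
(1,1): Delta=0.0875 Bond=-0.6252
(2,0): Delta=0.0000 Bond=0.0000
(2,1): Delta=0.3800 Bond=-14.3897
(2,2): Delta=0.0000 Bond=4.8544
V0=3.6686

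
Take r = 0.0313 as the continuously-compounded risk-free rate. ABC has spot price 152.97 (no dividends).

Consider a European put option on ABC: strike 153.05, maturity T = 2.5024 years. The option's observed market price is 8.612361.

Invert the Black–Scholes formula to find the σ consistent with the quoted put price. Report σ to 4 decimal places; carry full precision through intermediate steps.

sigma = 0.1465

At σ = 0.1465 the Black–Scholes value reproduces the quote:
σ√T = 0.1465·√2.5024 = 0.231748
d₁ = (ln(S/K) + (r+σ²/2)T) / (σ√T) = (ln(152.97/153.05) + (0.0313+0.1465²/2)·2.5024) / 0.231748 = (-0.000523 + 0.105179) / 0.231748 = 0.451593
d₂ = d₁ − σ√T = 0.451593 − 0.231748 = 0.219845
e^{−rT} = 0.924664
N(−d₁) = 0.325781,  N(−d₂) = 0.412996
V = K·e^{−rT}·N(−d₂) − S·N(−d₁) = 58.447080 − 49.834719 = 8.612361 (matching the quote); vega is positive throughout, so no other σ reproduces this price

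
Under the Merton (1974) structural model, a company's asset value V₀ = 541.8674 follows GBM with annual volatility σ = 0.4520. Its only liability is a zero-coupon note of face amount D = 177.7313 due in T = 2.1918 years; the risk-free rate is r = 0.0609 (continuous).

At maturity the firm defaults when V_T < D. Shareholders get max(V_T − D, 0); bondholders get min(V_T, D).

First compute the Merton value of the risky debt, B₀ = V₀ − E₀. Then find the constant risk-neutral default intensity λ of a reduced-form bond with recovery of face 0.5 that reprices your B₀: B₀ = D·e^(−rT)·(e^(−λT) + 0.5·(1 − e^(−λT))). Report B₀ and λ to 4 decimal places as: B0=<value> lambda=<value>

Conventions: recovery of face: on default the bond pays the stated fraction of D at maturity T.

Apply the equity-as-call identities (strike 177.7313, horizon 2.1918 years):
d₁ = [ln(V₀/D) + (r + σ²/2)T] / (σ√T)
   = [ln(541.8674/177.7313) + (0.0609 + 0.5·0.4520²)·2.1918] / (0.4520·√2.1918)
   = [1.114748 + 0.357377] / 0.669174 = 2.199916
d₂ = d₁ − σ√T = 2.199916 − 0.669174 = 1.530742
N(d₁) = 0.986094,  N(d₂) = 0.937083,  e^(−rT) = 0.875044
E₀ = V₀·N(d₁) − D·e^(−rT)·N(d₂)
   = 541.8674·0.986094 − 177.7313·0.875044·0.937083 = 388.594134
B₀ = V₀ − E₀ = 541.8674 − 388.594134 = 153.273266
e^(−λT) = (B₀·e^(rT)/D − 0.5)/(1 − 0.5) = (153.2733·1.142799/177.7313 − 0.5)/0.5 = 0.97107197
λ = −ln(0.97107197)/2.1918 = 0.013393

B0=153.2733 lambda=0.0134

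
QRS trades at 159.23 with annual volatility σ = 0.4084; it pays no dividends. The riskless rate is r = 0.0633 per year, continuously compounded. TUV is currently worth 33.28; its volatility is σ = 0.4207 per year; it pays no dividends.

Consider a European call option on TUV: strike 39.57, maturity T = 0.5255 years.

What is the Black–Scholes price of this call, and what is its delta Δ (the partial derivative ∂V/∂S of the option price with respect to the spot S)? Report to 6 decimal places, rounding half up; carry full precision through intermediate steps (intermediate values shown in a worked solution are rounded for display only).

price = 2.282145
Δ = 0.379770

σ√T = 0.4207·√0.5255 = 0.304971
d₁ = (ln(S/K) + (r+σ²/2)T) / (σ√T) = (ln(33.28/39.57) + (0.0633+0.4207²/2)·0.5255) / 0.304971 = (-0.173115 + 0.079768) / 0.304971 = -0.306084
d₂ = d₁ − σ√T = -0.306084 − 0.304971 = -0.611055
e^{−rT} = 0.967283
N(d₁) = 0.379770,  N(d₂) = 0.270582
Call price V = S·N(d₁) − K·e^{−rT}·N(d₂) = 12.638759 − 10.356615 = 2.282145
Δ = N(d₁) = 0.379770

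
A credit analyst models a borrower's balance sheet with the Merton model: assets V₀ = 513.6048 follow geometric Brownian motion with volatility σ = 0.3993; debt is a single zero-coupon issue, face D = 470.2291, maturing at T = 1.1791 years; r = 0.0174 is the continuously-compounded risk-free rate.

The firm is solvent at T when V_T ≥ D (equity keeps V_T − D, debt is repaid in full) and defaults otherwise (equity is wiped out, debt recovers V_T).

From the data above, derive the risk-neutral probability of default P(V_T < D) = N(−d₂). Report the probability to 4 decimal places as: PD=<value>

Work the structural quantities from V₀ = 513.6048 against face 470.2291:
d₁ = [ln(V₀/D) + (r + σ²/2)T] / (σ√T)
   = [ln(513.6048/470.2291) + (0.0174 + 0.5·0.3993²)·1.1791] / (0.3993·√1.1791)
   = [0.088234 + 0.114514] / 0.433585 = 0.467609
d₂ = d₁ − σ√T = 0.467609 − 0.433585 = 0.034024
risk-neutral PD = N(−d₂) = N(-0.034024) = 0.486429

PD=0.4864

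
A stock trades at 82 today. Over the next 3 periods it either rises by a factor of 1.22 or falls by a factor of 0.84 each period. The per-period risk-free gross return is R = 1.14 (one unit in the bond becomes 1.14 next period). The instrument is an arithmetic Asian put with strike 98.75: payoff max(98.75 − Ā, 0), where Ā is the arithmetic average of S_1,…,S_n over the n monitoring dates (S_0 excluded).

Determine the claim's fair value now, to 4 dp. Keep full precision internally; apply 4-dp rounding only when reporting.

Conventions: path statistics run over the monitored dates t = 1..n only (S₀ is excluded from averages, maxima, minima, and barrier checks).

Under the martingale measure an up-move has probability p* = 0.7895; value the claim as the probability-weighted average of per-path payoffs, discounted 3 periods at R = 1.14.
Enumerate all 2^3 = 8 price paths (U = up ×1.22, D = down ×0.84); each path with k up-moves has probability p*^k·(1−p*)^(3−k).
DDD: Ā=58.4470, payoff=40.3030, prob=0.009331
UDD: Ā=84.8873, payoff=13.8627, prob=0.034991
DUD: Ā=74.5006, payoff=24.2494, prob=0.034991
UUD: Ā=108.2033, payoff=0.0000, prob=0.131214
DDU: Ā=65.7758, payoff=32.9742, prob=0.034991
UDU: Ā=95.5315, payoff=3.2185, prob=0.131214
DUU: Ā=85.1449, payoff=13.6051, prob=0.131214
UUU: Ā=123.6628, payoff=0.0000, prob=0.492054
Price = Σ prob·payoff / R^3 = 5.070907 / 1.481544 = 3.4227

price = 3.4227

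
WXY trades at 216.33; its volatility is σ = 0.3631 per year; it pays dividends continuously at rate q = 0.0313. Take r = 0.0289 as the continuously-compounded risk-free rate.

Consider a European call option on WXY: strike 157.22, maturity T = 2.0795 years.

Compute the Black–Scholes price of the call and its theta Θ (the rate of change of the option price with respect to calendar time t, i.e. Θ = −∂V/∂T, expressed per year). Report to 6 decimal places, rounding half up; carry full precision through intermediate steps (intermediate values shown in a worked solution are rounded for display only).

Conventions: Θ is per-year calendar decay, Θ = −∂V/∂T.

σ√T = 0.3631·√2.0795 = 0.523607
d₁ = (ln(S/K) + (r−q+σ²/2)T) / (σ√T) = (ln(216.33/157.22) + (0.0289−0.0313+0.3631²/2)·2.0795) / 0.523607 = (0.319159 + 0.132092) / 0.523607 = 0.861811
d₂ = d₁ − σ√T = 0.861811 − 0.523607 = 0.338203
e^{−rT} = 0.941673
e^{−qT} = 0.936985
N(d₁) = 0.805604,  N(d₂) = 0.632395
Call price V = S·e^{−qT}·N(d₁) − K·e^{−rT}·N(d₂) = 163.294270 − 93.625948 = 69.668322
φ(d₁) = (1/√(2π))·e^{−d₁²/2} = 0.275189
Θ = −S·e^{−qT}·φ(d₁)·σ/(2√T) + q·S·e^{−qT}·N(d₁) − r·K·e^{−rT}·N(d₂) = −7.022584 + 5.111111 − 2.705790 = -4.617264

price = 69.668322
Θ = -4.617264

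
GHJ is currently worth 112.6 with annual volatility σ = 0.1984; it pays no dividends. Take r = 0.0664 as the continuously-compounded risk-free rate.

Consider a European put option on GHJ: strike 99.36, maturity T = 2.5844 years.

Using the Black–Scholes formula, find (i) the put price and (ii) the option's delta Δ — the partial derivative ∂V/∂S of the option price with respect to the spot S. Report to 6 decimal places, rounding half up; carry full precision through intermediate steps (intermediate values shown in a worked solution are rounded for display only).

σ√T = 0.1984·√2.5844 = 0.318949
d₁ = (ln(S/K) + (r+σ²/2)T) / (σ√T) = (ln(112.6/99.36) + (0.0664+0.1984²/2)·2.5844) / 0.318949 = (0.125092 + 0.222468) / 0.318949 = 1.089705
d₂ = d₁ − σ√T = 1.089705 − 0.318949 = 0.770756
e^{−rT} = 0.842313
N(−d₁) = 0.137922,  N(−d₂) = 0.220426
Put price V = K·e^{−rT}·N(−d₂) − S·N(−d₁) = 18.447918 − 15.529967 = 2.917951
Δ = −N(−d₁) = -0.137922

price = 2.917951
Δ = -0.137922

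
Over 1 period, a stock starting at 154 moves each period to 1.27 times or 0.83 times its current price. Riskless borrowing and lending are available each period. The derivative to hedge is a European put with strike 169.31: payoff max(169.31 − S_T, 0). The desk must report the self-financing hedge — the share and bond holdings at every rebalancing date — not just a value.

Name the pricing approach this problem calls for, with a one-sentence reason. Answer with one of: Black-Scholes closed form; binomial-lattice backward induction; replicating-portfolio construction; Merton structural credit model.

framework: replicating-portfolio construction

Key observation: the deliverable is the dynamic trading strategy on the 1-step tree (spot 154, moves 1.27 and 0.83), so the valuation must go through the node-by-node replicating-portfolio solve.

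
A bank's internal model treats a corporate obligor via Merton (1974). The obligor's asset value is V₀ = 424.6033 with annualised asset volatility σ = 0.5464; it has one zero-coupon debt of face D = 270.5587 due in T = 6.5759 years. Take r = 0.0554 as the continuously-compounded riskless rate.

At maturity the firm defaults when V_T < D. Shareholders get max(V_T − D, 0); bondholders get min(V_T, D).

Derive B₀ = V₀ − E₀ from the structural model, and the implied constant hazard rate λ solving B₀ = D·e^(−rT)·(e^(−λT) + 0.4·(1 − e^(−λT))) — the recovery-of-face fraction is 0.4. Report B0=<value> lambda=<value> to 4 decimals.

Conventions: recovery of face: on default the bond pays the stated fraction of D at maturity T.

B0=127.4888 lambda=0.1168

Work the structural quantities from V₀ = 424.6033 against face 270.5587:
d₁ = [ln(V₀/D) + (r + σ²/2)T] / (σ√T)
   = [ln(424.6033/270.5587) + (0.0554 + 0.5·0.5464²)·6.5759] / (0.5464·√6.5759)
   = [0.450666 + 1.345932] / 1.401162 = 1.282220
d₂ = d₁ − σ√T = 1.282220 − 1.401162 = -0.118941
N(d₁) = 0.900117,  N(d₂) = 0.452661,  e^(−rT) = 0.694679
E₀ = V₀·N(d₁) − D·e^(−rT)·N(d₂)
   = 424.6033·0.900117 − 270.5587·0.694679·0.452661 = 297.114472
B₀ = V₀ − E₀ = 424.6033 − 297.114472 = 127.488828
e^(−λT) = (B₀·e^(rT)/D − 0.4)/(1 − 0.4) = (127.4888·1.439513/270.5587 − 0.4)/0.6 = 0.46384453
λ = −ln(0.46384453)/6.5759 = 0.116821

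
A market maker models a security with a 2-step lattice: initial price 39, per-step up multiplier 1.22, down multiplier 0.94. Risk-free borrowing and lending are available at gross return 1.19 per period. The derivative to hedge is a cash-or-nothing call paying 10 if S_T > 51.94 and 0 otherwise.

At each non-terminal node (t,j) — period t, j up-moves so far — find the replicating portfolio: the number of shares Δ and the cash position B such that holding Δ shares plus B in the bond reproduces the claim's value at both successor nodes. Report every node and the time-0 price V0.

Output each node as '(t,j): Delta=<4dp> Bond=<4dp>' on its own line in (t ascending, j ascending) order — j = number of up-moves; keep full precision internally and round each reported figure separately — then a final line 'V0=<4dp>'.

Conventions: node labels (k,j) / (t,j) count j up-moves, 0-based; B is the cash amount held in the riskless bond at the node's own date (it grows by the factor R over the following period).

Since d<R<u, set p* = (R−d)/(u−d) = 0.8929; price each node as the discounted p*-expectation of its children.
At maturity the claim pays: V(2,0)=0.0000, V(2,1)=0.0000, V(2,2)=10.0000
(1,0): S=36.6600. Δ = (V_up−V_dn)/(S_up−S_dn) = (0.0000−0.0000)/(44.7252−34.4604) = 0.0000. V = [p*·0.0000 + (1−p*)·0.0000]/1.19 = 0.0000. B = V − Δ·S = 0.0000.
(1,1): S=47.5800. Δ = (V_up−V_dn)/(S_up−S_dn) = (10.0000−0.0000)/(58.0476−44.7252) = 0.7506. V = [p*·10.0000 + (1−p*)·0.0000]/1.19 = 7.5030. B = V − Δ·S = -28.2113.
(0,0): S=39.0000. Δ = (V_up−V_dn)/(S_up−S_dn) = (7.5030−0.0000)/(47.5800−36.6600) = 0.6871. V = [p*·7.5030 + (1−p*)·0.0000]/1.19 = 5.6295. B = V − Δ·S = -21.1669.
Sanity check at the root: Δ(0,0)·S0 + B(0,0) reproduces V0 = 5.6295.

(0,0): Delta=0.6871 Bond=-21.1669
(1,0): Delta=0.0000 Bond=0.0000
(1,1): Delta=0.7506 Bond=-28.2113
V0=5.6295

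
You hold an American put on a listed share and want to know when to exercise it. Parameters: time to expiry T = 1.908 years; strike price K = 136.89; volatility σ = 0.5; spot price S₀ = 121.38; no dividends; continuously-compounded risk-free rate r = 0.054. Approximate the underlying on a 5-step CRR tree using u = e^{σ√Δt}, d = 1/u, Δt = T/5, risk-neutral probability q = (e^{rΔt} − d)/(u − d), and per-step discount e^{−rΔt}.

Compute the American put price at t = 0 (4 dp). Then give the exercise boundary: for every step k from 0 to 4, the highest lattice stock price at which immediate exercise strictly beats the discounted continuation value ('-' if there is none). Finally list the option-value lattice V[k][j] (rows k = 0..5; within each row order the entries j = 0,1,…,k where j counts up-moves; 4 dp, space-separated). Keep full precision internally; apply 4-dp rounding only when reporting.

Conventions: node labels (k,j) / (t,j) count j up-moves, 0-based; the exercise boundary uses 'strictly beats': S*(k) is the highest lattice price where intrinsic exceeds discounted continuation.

params: Δt=0.38160 u=1.36188 d=0.73428 q=0.45656 e^(-rΔt)=0.97960
t_5 payoffs: 110.9812 88.8363 47.7635 0.0000 0.0000 0.0000
t_4: node(4,0) S=35.2847 payoff=101.6053 vs cont=98.8133 → 101.6053 [stop]  node(4,1) S=65.4436 payoff=71.4464 vs cont=68.6545 → 71.4464 [stop]  node(4,2) S=121.3800 payoff=15.5100 vs cont=25.4270 → 25.4270 [wait]  node(4,3) S=225.1268 payoff=0.0000 vs cont=0.0000 → 0.0000 [wait]  node(4,4) S=417.5489 payoff=0.0000 vs cont=0.0000 → 0.0000 [wait]  ⇒ S*(4)=65.4436
t_3: node(3,0) S=48.0537 payoff=88.8363 vs cont=86.0443 → 88.8363 [stop]  node(3,1) S=89.1265 payoff=47.7635 vs cont=49.4069 → 49.4069 [wait]  node(3,2) S=165.3055 payoff=0.0000 vs cont=13.5361 → 13.5361 [wait]  node(3,3) S=306.5966 payoff=0.0000 vs cont=0.0000 → 0.0000 [wait]  ⇒ S*(3)=48.0537
t_2: node(2,0) S=65.4436 payoff=71.4464 vs cont=69.3895 → 71.4464 [stop]  node(2,1) S=121.3800 payoff=15.5100 vs cont=32.3559 → 32.3559 [wait]  node(2,2) S=225.1268 payoff=0.0000 vs cont=7.2060 → 7.2060 [wait]  ⇒ S*(2)=65.4436
t_1: node(1,0) S=89.1265 payoff=47.7635 vs cont=52.5059 → 52.5059 [wait]  node(1,1) S=165.3055 payoff=0.0000 vs cont=20.4476 → 20.4476 [wait]  ⇒ S*(1)=-
t_0: node(0,0) S=121.3800 payoff=15.5100 vs cont=37.0968 → 37.0968 [wait]  ⇒ S*(0)=-

price = 37.0968
boundary = - - 65.4436 48.0537 65.4436
tree:
37.0968
52.5059 20.4476
71.4464 32.3559 7.2060
88.8363 49.4069 13.5361 0.0000
101.6053 71.4464 25.4270 0.0000 0.0000
110.9812 88.8363 47.7635 0.0000 0.0000 0.0000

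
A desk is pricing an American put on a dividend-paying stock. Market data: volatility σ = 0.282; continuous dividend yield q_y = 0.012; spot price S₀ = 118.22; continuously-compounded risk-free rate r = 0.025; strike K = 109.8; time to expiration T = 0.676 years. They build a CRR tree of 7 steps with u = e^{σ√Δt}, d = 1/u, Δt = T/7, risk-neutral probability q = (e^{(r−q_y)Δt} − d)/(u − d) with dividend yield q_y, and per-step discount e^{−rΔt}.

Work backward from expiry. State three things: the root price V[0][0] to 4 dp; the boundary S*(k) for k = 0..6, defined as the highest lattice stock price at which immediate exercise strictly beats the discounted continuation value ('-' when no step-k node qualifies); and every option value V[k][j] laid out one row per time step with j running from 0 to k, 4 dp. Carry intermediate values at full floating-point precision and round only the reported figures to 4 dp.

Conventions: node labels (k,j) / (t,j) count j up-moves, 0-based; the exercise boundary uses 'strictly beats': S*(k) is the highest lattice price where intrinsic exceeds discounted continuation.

price = 6.3521
boundary = - - - - 83.2635 90.8895 99.2140
tree:
6.3521
9.5570 2.9842
13.9665 4.9274 0.9378
19.6883 7.9667 1.7281 0.1042
26.5365 12.5223 3.1740 0.2030 0.0000
33.5226 18.9105 5.8085 0.3953 0.0000 0.0000
39.9226 26.5365 10.5860 0.7698 0.0000 0.0000 0.0000
45.7856 33.5226 18.9105 1.4991 0.0000 0.0000 0.0000 0.0000

Δt=0.09657, u=1.09159, d=0.91610, q=0.48526, disc=e^(-rΔt)=0.99759
k=7 terminal: V=max(K-S,0) → 45.7856 33.5226 18.9105 1.4991 0.0000 0.0000 0.0000 0.0000
k=6: j=0 S=69.8774 intr=39.9226 cont=39.7388 V=39.9226[EX]; j=1 S=83.2635 intr=26.5365 cont=26.3681 V=26.5365[EX]; j=2 S=99.2140 intr=10.5860 cont=10.4362 V=10.5860[EX]; j=3 S=118.2200 intr=0.0000 cont=0.7698 V=0.7698[hold]; j=4 S=140.8669 intr=0.0000 cont=0.0000 V=0.0000[hold]; j=5 S=167.8522 intr=0.0000 cont=0.0000 V=0.0000[hold]; j=6 S=200.0070 intr=0.0000 cont=0.0000 V=0.0000[hold]  S*(6)=99.2140
k=5: j=0 S=76.2774 intr=33.5226 cont=33.3462 V=33.5226[EX]; j=1 S=90.8895 intr=18.9105 cont=18.7510 V=18.9105[EX]; j=2 S=108.3009 intr=1.4991 cont=5.8085 V=5.8085[hold]; j=3 S=129.0476 intr=0.0000 cont=0.3953 V=0.3953[hold]; j=4 S=153.7687 intr=0.0000 cont=0.0000 V=0.0000[hold]; j=5 S=183.2256 intr=0.0000 cont=0.0000 V=0.0000[hold]  S*(5)=90.8895
k=4: j=0 S=83.2635 intr=26.5365 cont=26.3681 V=26.5365[EX]; j=1 S=99.2140 intr=10.5860 cont=12.5223 V=12.5223[hold]; j=2 S=118.2200 intr=0.0000 cont=3.1740 V=3.1740[hold]; j=3 S=140.8669 intr=0.0000 cont=0.2030 V=0.2030[hold]; j=4 S=167.8522 intr=0.0000 cont=0.0000 V=0.0000[hold]  S*(4)=83.2635
k=3: j=0 S=90.8895 intr=18.9105 cont=19.6883 V=19.6883[hold]; j=1 S=108.3009 intr=1.4991 cont=7.9667 V=7.9667[hold]; j=2 S=129.0476 intr=0.0000 cont=1.7281 V=1.7281[hold]; j=3 S=153.7687 intr=0.0000 cont=0.1042 V=0.1042[hold]  S*(3)=-
k=2: j=0 S=99.2140 intr=10.5860 cont=13.9665 V=13.9665[hold]; j=1 S=118.2200 intr=0.0000 cont=4.9274 V=4.9274[hold]; j=2 S=140.8669 intr=0.0000 cont=0.9378 V=0.9378[hold]  S*(2)=-
k=1: j=0 S=108.3009 intr=1.4991 cont=9.5570 V=9.5570[hold]; j=1 S=129.0476 intr=0.0000 cont=2.9842 V=2.9842[hold]  S*(1)=-
k=0: j=0 S=118.2200 intr=0.0000 cont=6.3521 V=6.3521[hold]  S*(0)=-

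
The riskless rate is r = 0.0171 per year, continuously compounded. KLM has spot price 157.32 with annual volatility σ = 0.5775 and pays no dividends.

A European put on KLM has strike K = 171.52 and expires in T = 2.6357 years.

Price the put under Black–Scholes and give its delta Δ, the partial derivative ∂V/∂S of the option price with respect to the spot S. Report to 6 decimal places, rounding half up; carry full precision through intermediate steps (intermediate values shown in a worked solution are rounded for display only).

σ√T = 0.5775·√2.6357 = 0.937562
d₁ = (ln(S/K) + (r+σ²/2)T) / (σ√T) = (ln(157.32/171.52) + (0.0171+0.5775²/2)·2.6357) / 0.937562 = (-0.086418 + 0.484582) / 0.937562 = 0.424680
d₂ = d₁ − σ√T = 0.424680 − 0.937562 = -0.512882
e^{−rT} = 0.955930
N(−d₁) = 0.335535,  N(−d₂) = 0.695983
Put price V = K·e^{−rT}·N(−d₂) − S·N(−d₁) = 114.114174 − 52.786367 = 61.327807
Δ = −N(−d₁) = -0.335535

price = 61.327807
Δ = -0.335535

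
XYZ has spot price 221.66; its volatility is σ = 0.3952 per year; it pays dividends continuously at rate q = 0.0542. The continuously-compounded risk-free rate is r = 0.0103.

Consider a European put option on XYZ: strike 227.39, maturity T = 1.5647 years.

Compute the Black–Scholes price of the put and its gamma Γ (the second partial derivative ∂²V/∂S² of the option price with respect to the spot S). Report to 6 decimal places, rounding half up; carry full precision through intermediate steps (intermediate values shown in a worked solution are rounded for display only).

σ√T = 0.3952·√1.5647 = 0.494348
d₁ = (ln(S/K) + (r−q+σ²/2)T) / (σ√T) = (ln(221.66/227.39) + (0.0103−0.0542+0.3952²/2)·1.5647) / 0.494348 = (-0.025522 + 0.053499) / 0.494348 = 0.056595
d₂ = d₁ − σ√T = 0.056595 − 0.494348 = -0.437753
e^{−rT} = 0.984013
e^{−qT} = 0.918690
N(−d₁) = 0.477434,  N(−d₂) = 0.669217
Put price V = K·e^{−rT}·N(−d₂) − S·e^{−qT}·N(−d₁) = 149.740479 − 97.223116 = 52.517363
φ(d₁) = (1/√(2π))·e^{−d₁²/2} = 0.398304
Γ = e^{−qT}·φ(d₁) / (S·σ·√T) = 0.003339

price = 52.517363
Γ = 0.003339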